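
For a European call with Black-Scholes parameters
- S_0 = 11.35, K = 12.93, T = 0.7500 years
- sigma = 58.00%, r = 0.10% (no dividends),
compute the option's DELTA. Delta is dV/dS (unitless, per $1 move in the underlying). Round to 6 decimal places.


Answer: Delta = 0.497274

Derivation:
d1 = -0.0068335354; d2 = -0.5091282696
phi(d1) = 0.3989329658; exp(-qT) = 1.0000000000; exp(-rT) = 0.9992502812
N(d1) = 0.4972738350
Delta = exp(-qT) * N(d1) = 1.0000000000 * 0.4972738350 = 0.497274


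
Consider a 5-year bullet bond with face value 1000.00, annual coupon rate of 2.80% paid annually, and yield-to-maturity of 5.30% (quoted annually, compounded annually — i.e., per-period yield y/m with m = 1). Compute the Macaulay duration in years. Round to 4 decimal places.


Answer: Macaulay duration = 4.7167 years

Derivation:
Coupon per period c = face * coupon_rate / m = 28.000000
Periods per year m = 1; per-period yield y/m = 0.053000
Number of cashflows N = 5
Cashflows (t years, CF_t, discount factor 1/(1+y/m)^(m*t), PV):
  t = 1.0000: CF_t = 28.000000, DF = 0.949668, PV = 26.590693
  t = 2.0000: CF_t = 28.000000, DF = 0.901869, PV = 25.252320
  t = 3.0000: CF_t = 28.000000, DF = 0.856475, PV = 23.981311
  t = 4.0000: CF_t = 28.000000, DF = 0.813367, PV = 22.774274
  t = 5.0000: CF_t = 1028.000000, DF = 0.772428, PV = 794.056232
Price P = sum_t PV_t = 892.654831
Macaulay numerator sum_t t * PV_t:
  t * PV_t at t = 1.0000: 26.590693
  t * PV_t at t = 2.0000: 50.504641
  t * PV_t at t = 3.0000: 71.943932
  t * PV_t at t = 4.0000: 91.097097
  t * PV_t at t = 5.0000: 3970.281161
Macaulay duration D = (sum_t t * PV_t) / P = 4210.417525 / 892.654831 = 4.716736


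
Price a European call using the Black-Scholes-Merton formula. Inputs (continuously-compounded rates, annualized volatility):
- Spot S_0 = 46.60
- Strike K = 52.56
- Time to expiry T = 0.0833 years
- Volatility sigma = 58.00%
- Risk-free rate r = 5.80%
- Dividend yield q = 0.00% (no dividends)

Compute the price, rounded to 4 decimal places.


Answer: Price = 1.1984

Derivation:
d1 = (ln(S/K) + (r - q + 0.5*sigma^2) * T) / (sigma * sqrt(T)) = -0.60641298
d2 = d1 - sigma * sqrt(T) = -0.77381106
exp(-rT) = 0.99518025; exp(-qT) = 1.00000000
C = S_0 * exp(-qT) * N(d1) - K * exp(-rT) * N(d2)
N(d1) = 0.27212028; N(d2) = 0.21952126
C = 46.6000 * 1.00000000 * 0.27212028 - 52.5600 * 0.99518025 * 0.21952126 = 1.1984


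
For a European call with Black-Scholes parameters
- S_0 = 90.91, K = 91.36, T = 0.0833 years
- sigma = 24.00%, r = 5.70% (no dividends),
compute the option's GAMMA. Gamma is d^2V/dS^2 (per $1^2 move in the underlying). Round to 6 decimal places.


d1 = 0.0318963253; d2 = -0.0373718492
phi(d1) = 0.3987393949; exp(-qT) = 1.0000000000; exp(-rT) = 0.9952631544
Gamma = exp(-qT) * phi(d1) / (S * sigma * sqrt(T)) = 1.0000000000 * 0.3987393949 / (90.9100 * 0.2400 * 0.2886173938) = 0.063320

Answer: Gamma = 0.063320


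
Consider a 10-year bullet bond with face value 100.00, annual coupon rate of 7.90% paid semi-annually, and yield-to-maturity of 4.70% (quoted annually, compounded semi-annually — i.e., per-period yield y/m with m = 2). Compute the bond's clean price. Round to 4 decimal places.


Coupon per period c = face * coupon_rate / m = 3.950000
Periods per year m = 2; per-period yield y/m = 0.023500
Number of cashflows N = 20
Cashflows (t years, CF_t, discount factor 1/(1+y/m)^(m*t), PV):
  t = 0.5000: CF_t = 3.950000, DF = 0.977040, PV = 3.859306
  t = 1.0000: CF_t = 3.950000, DF = 0.954606, PV = 3.770695
  t = 1.5000: CF_t = 3.950000, DF = 0.932688, PV = 3.684118
  t = 2.0000: CF_t = 3.950000, DF = 0.911273, PV = 3.599529
  t = 2.5000: CF_t = 3.950000, DF = 0.890350, PV = 3.516883
  t = 3.0000: CF_t = 3.950000, DF = 0.869907, PV = 3.436133
  t = 3.5000: CF_t = 3.950000, DF = 0.849934, PV = 3.357238
  t = 4.0000: CF_t = 3.950000, DF = 0.830419, PV = 3.280155
  t = 4.5000: CF_t = 3.950000, DF = 0.811352, PV = 3.204841
  t = 5.0000: CF_t = 3.950000, DF = 0.792723, PV = 3.131256
  t = 5.5000: CF_t = 3.950000, DF = 0.774522, PV = 3.059361
  t = 6.0000: CF_t = 3.950000, DF = 0.756739, PV = 2.989117
  t = 6.5000: CF_t = 3.950000, DF = 0.739363, PV = 2.920486
  t = 7.0000: CF_t = 3.950000, DF = 0.722387, PV = 2.853430
  t = 7.5000: CF_t = 3.950000, DF = 0.705801, PV = 2.787914
  t = 8.0000: CF_t = 3.950000, DF = 0.689596, PV = 2.723902
  t = 8.5000: CF_t = 3.950000, DF = 0.673762, PV = 2.661360
  t = 9.0000: CF_t = 3.950000, DF = 0.658292, PV = 2.600254
  t = 9.5000: CF_t = 3.950000, DF = 0.643178, PV = 2.540551
  t = 10.0000: CF_t = 103.950000, DF = 0.628410, PV = 65.323215
Price P = sum_t PV_t = 125.299747

Answer: Price = 125.2997


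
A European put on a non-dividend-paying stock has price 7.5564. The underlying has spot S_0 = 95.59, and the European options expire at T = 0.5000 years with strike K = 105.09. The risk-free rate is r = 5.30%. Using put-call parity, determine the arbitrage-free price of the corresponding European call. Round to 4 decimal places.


Answer: Call price = 0.8047

Derivation:
Put-call parity: C - P = S_0 * exp(-qT) - K * exp(-rT).
S_0 * exp(-qT) = 95.5900 * 1.00000000 = 95.59000000
K * exp(-rT) = 105.0900 * 0.97384804 = 102.34169093
C = P + S*exp(-qT) - K*exp(-rT)
C = 7.5564 + 95.59000000 - 102.34169093 = 0.8047


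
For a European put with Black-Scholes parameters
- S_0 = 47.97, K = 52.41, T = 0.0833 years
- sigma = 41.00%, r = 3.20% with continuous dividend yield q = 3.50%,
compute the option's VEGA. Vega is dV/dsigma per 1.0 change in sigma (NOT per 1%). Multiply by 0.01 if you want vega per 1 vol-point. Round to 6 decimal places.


d1 = -0.6910163814; d2 = -0.8093495129
phi(d1) = 0.3142110601; exp(-qT) = 0.9970887459; exp(-rT) = 0.9973379496
Vega = S * exp(-qT) * phi(d1) * sqrt(T) = 47.9700 * 0.9970887459 * 0.3142110601 * 0.2886173938 = 4.337580

Answer: Vega = 4.337580


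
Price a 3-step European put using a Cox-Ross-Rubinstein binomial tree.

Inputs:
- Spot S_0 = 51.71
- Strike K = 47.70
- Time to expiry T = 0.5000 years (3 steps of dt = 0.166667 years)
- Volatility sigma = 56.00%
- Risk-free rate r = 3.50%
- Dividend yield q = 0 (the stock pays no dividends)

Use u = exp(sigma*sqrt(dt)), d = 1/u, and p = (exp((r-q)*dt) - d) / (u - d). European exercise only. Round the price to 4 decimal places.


dt = T/N = 0.166667
u = exp(sigma*sqrt(dt)) = 1.256863; d = 1/u = 0.795632
p = (exp((r-q)*dt) - d) / (u - d) = 0.455777
Discount per step: exp(-r*dt) = 0.994184
Stock lattice S(k, i) with i counting down-moves:
  k=0: S(0,0) = 51.7100
  k=1: S(1,0) = 64.9924; S(1,1) = 41.1421
  k=2: S(2,0) = 81.6865; S(2,1) = 51.7100; S(2,2) = 32.7340
  k=3: S(3,0) = 102.6688; S(3,1) = 64.9924; S(3,2) = 41.1421; S(3,3) = 26.0442
Terminal payoffs V(N, i) = max(K - S_T, 0):
  V(3,0) = 0.000000; V(3,1) = 0.000000; V(3,2) = 6.557891; V(3,3) = 21.655827
Backward induction: V(k, i) = exp(-r*dt) * [p * V(k+1, i) + (1-p) * V(k+1, i+1)].
  V(2,0) = exp(-r*dt) * [p*0.000000 + (1-p)*0.000000] = 0.000000
  V(2,1) = exp(-r*dt) * [p*0.000000 + (1-p)*6.557891] = 3.548196
  V(2,2) = exp(-r*dt) * [p*6.557891 + (1-p)*21.655827] = 14.688599
  V(1,0) = exp(-r*dt) * [p*0.000000 + (1-p)*3.548196] = 1.919778
  V(1,1) = exp(-r*dt) * [p*3.548196 + (1-p)*14.688599] = 9.555157
  V(0,0) = exp(-r*dt) * [p*1.919778 + (1-p)*9.555157] = 6.039790

Answer: Price = V(0,0) = 6.0398


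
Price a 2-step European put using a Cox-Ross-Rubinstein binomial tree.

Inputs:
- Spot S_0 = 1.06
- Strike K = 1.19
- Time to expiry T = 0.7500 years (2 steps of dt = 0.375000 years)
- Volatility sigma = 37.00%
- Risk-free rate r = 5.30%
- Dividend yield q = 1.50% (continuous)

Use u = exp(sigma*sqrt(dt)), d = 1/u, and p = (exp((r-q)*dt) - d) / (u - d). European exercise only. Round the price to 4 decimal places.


dt = T/N = 0.375000
u = exp(sigma*sqrt(dt)) = 1.254300; d = 1/u = 0.797257
p = (exp((r-q)*dt) - d) / (u - d) = 0.474999
Discount per step: exp(-r*dt) = 0.980321
Stock lattice S(k, i) with i counting down-moves:
  k=0: S(0,0) = 1.0600
  k=1: S(1,0) = 1.3296; S(1,1) = 0.8451
  k=2: S(2,0) = 1.6677; S(2,1) = 1.0600; S(2,2) = 0.6738
Terminal payoffs V(N, i) = max(K - S_T, 0):
  V(2,0) = 0.000000; V(2,1) = 0.130000; V(2,2) = 0.516244
Backward induction: V(k, i) = exp(-r*dt) * [p * V(k+1, i) + (1-p) * V(k+1, i+1)].
  V(1,0) = exp(-r*dt) * [p*0.000000 + (1-p)*0.130000] = 0.066907
  V(1,1) = exp(-r*dt) * [p*0.130000 + (1-p)*0.516244] = 0.326230
  V(0,0) = exp(-r*dt) * [p*0.066907 + (1-p)*0.326230] = 0.199056

Answer: Price = V(0,0) = 0.1991


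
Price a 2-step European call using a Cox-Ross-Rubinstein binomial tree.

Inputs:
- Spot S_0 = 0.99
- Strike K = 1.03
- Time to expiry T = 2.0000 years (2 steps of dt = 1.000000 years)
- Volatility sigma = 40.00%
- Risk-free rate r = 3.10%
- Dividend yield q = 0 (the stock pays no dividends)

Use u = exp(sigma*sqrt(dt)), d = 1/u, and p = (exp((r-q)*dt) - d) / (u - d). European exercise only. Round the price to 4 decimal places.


dt = T/N = 1.000000
u = exp(sigma*sqrt(dt)) = 1.491825; d = 1/u = 0.670320
p = (exp((r-q)*dt) - d) / (u - d) = 0.439639
Discount per step: exp(-r*dt) = 0.969476
Stock lattice S(k, i) with i counting down-moves:
  k=0: S(0,0) = 0.9900
  k=1: S(1,0) = 1.4769; S(1,1) = 0.6636
  k=2: S(2,0) = 2.2033; S(2,1) = 0.9900; S(2,2) = 0.4448
Terminal payoffs V(N, i) = max(S_T - K, 0):
  V(2,0) = 1.173286; V(2,1) = 0.000000; V(2,2) = 0.000000
Backward induction: V(k, i) = exp(-r*dt) * [p * V(k+1, i) + (1-p) * V(k+1, i+1)].
  V(1,0) = exp(-r*dt) * [p*1.173286 + (1-p)*0.000000] = 0.500077
  V(1,1) = exp(-r*dt) * [p*0.000000 + (1-p)*0.000000] = 0.000000
  V(0,0) = exp(-r*dt) * [p*0.500077 + (1-p)*0.000000] = 0.213142

Answer: Price = V(0,0) = 0.2131


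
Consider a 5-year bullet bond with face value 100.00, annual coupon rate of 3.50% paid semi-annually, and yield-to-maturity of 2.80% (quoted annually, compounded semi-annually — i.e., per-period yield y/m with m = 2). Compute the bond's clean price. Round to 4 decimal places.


Coupon per period c = face * coupon_rate / m = 1.750000
Periods per year m = 2; per-period yield y/m = 0.014000
Number of cashflows N = 10
Cashflows (t years, CF_t, discount factor 1/(1+y/m)^(m*t), PV):
  t = 0.5000: CF_t = 1.750000, DF = 0.986193, PV = 1.725838
  t = 1.0000: CF_t = 1.750000, DF = 0.972577, PV = 1.702010
  t = 1.5000: CF_t = 1.750000, DF = 0.959149, PV = 1.678511
  t = 2.0000: CF_t = 1.750000, DF = 0.945906, PV = 1.655336
  t = 2.5000: CF_t = 1.750000, DF = 0.932847, PV = 1.632482
  t = 3.0000: CF_t = 1.750000, DF = 0.919967, PV = 1.609942
  t = 3.5000: CF_t = 1.750000, DF = 0.907265, PV = 1.587714
  t = 4.0000: CF_t = 1.750000, DF = 0.894739, PV = 1.565793
  t = 4.5000: CF_t = 1.750000, DF = 0.882386, PV = 1.544175
  t = 5.0000: CF_t = 101.750000, DF = 0.870203, PV = 88.543130
Price P = sum_t PV_t = 103.244931

Answer: Price = 103.2449


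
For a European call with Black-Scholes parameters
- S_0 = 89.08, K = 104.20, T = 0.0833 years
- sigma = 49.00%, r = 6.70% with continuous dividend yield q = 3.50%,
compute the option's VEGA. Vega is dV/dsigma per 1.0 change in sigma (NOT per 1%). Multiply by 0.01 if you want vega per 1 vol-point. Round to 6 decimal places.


d1 = -1.0190139372; d2 = -1.1604364602
phi(d1) = 0.2373704601; exp(-qT) = 0.9970887459; exp(-rT) = 0.9944344454
Vega = S * exp(-qT) * phi(d1) * sqrt(T) = 89.0800 * 0.9970887459 * 0.2373704601 * 0.2886173938 = 6.085037

Answer: Vega = 6.085037


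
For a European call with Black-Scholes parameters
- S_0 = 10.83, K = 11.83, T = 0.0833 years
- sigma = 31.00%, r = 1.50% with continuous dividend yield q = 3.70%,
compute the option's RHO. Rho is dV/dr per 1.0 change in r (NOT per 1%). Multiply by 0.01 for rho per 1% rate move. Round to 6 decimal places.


Answer: Rho = 0.144013

Derivation:
d1 = -0.9628625416; d2 = -1.0523339337
phi(d1) = 0.2509527335; exp(-qT) = 0.9969226448; exp(-rT) = 0.9987512803
N(d2) = 0.1463231841
Rho = K*T*exp(-rT)*N(d2) = 11.8300 * 0.0833 * 0.9987512803 * 0.1463231841 = 0.144013


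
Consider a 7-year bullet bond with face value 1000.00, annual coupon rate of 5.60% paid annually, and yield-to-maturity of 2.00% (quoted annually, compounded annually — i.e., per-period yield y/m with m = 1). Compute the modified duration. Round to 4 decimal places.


Coupon per period c = face * coupon_rate / m = 56.000000
Periods per year m = 1; per-period yield y/m = 0.020000
Number of cashflows N = 7
Cashflows (t years, CF_t, discount factor 1/(1+y/m)^(m*t), PV):
  t = 1.0000: CF_t = 56.000000, DF = 0.980392, PV = 54.901961
  t = 2.0000: CF_t = 56.000000, DF = 0.961169, PV = 53.825452
  t = 3.0000: CF_t = 56.000000, DF = 0.942322, PV = 52.770051
  t = 4.0000: CF_t = 56.000000, DF = 0.923845, PV = 51.735344
  t = 5.0000: CF_t = 56.000000, DF = 0.905731, PV = 50.720925
  t = 6.0000: CF_t = 56.000000, DF = 0.887971, PV = 49.726397
  t = 7.0000: CF_t = 1056.000000, DF = 0.870560, PV = 919.311549
Price P = sum_t PV_t = 1232.991678
First compute Macaulay numerator sum_t t * PV_t:
  t * PV_t at t = 1.0000: 54.901961
  t * PV_t at t = 2.0000: 107.650903
  t * PV_t at t = 3.0000: 158.310152
  t * PV_t at t = 4.0000: 206.941375
  t * PV_t at t = 5.0000: 253.604627
  t * PV_t at t = 6.0000: 298.358384
  t * PV_t at t = 7.0000: 6435.180840
Macaulay duration D = 7514.948243 / 1232.991678 = 6.094890
Modified duration = D / (1 + y/m) = 6.094890 / (1 + 0.020000) = 5.975382

Answer: Modified duration = 5.9754


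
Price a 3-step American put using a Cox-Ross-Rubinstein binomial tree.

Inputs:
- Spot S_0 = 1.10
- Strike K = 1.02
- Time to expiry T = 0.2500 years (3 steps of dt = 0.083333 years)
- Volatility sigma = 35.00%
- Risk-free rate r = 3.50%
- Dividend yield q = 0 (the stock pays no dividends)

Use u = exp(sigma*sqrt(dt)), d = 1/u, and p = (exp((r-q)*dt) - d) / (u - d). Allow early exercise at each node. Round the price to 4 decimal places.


Answer: Price = V(0,0) = 0.0380

Derivation:
dt = T/N = 0.083333
u = exp(sigma*sqrt(dt)) = 1.106317; d = 1/u = 0.903900
p = (exp((r-q)*dt) - d) / (u - d) = 0.489193
Discount per step: exp(-r*dt) = 0.997088
Stock lattice S(k, i) with i counting down-moves:
  k=0: S(0,0) = 1.1000
  k=1: S(1,0) = 1.2169; S(1,1) = 0.9943
  k=2: S(2,0) = 1.3463; S(2,1) = 1.1000; S(2,2) = 0.8987
  k=3: S(3,0) = 1.4895; S(3,1) = 1.2169; S(3,2) = 0.9943; S(3,3) = 0.8124
Terminal payoffs V(N, i) = max(K - S_T, 0):
  V(3,0) = 0.000000; V(3,1) = 0.000000; V(3,2) = 0.025710; V(3,3) = 0.207629
Backward induction: V(k, i) = exp(-r*dt) * [p * V(k+1, i) + (1-p) * V(k+1, i+1)]; then take max(V_cont, immediate exercise) for American.
  V(2,0) = exp(-r*dt) * [p*0.000000 + (1-p)*0.000000] = 0.000000; exercise = 0.000000; V(2,0) = max -> 0.000000
  V(2,1) = exp(-r*dt) * [p*0.000000 + (1-p)*0.025710] = 0.013094; exercise = 0.000000; V(2,1) = max -> 0.013094
  V(2,2) = exp(-r*dt) * [p*0.025710 + (1-p)*0.207629] = 0.118290; exercise = 0.121261; V(2,2) = max -> 0.121261
  V(1,0) = exp(-r*dt) * [p*0.000000 + (1-p)*0.013094] = 0.006669; exercise = 0.000000; V(1,0) = max -> 0.006669
  V(1,1) = exp(-r*dt) * [p*0.013094 + (1-p)*0.121261] = 0.068148; exercise = 0.025710; V(1,1) = max -> 0.068148
  V(0,0) = exp(-r*dt) * [p*0.006669 + (1-p)*0.068148] = 0.037962; exercise = 0.000000; V(0,0) = max -> 0.037962


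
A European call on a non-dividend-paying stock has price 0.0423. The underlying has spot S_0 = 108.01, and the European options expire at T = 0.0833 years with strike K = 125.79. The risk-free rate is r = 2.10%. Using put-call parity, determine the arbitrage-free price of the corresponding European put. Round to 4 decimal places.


Answer: Put price = 17.6024

Derivation:
Put-call parity: C - P = S_0 * exp(-qT) - K * exp(-rT).
S_0 * exp(-qT) = 108.0100 * 1.00000000 = 108.01000000
K * exp(-rT) = 125.7900 * 0.99825223 = 125.57014790
P = C - S*exp(-qT) + K*exp(-rT)
P = 0.0423 - 108.01000000 + 125.57014790 = 17.6024


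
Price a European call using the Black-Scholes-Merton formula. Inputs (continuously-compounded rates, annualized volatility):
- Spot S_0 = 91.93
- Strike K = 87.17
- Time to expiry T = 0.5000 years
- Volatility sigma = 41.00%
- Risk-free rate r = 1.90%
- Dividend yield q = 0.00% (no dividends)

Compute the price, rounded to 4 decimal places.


Answer: Price = 13.3030

Derivation:
d1 = (ln(S/K) + (r - q + 0.5*sigma^2) * T) / (sigma * sqrt(T)) = 0.36111489
d2 = d1 - sigma * sqrt(T) = 0.07120111
exp(-rT) = 0.99054498; exp(-qT) = 1.00000000
C = S_0 * exp(-qT) * N(d1) - K * exp(-rT) * N(d2)
N(d1) = 0.64099322; N(d2) = 0.52838115
C = 91.9300 * 1.00000000 * 0.64099322 - 87.1700 * 0.99054498 * 0.52838115 = 13.3030


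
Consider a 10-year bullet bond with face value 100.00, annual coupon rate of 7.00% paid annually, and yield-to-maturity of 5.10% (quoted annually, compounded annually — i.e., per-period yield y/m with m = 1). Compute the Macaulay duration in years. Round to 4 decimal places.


Answer: Macaulay duration = 7.6960 years

Derivation:
Coupon per period c = face * coupon_rate / m = 7.000000
Periods per year m = 1; per-period yield y/m = 0.051000
Number of cashflows N = 10
Cashflows (t years, CF_t, discount factor 1/(1+y/m)^(m*t), PV):
  t = 1.0000: CF_t = 7.000000, DF = 0.951475, PV = 6.660324
  t = 2.0000: CF_t = 7.000000, DF = 0.905304, PV = 6.337130
  t = 3.0000: CF_t = 7.000000, DF = 0.861374, PV = 6.029619
  t = 4.0000: CF_t = 7.000000, DF = 0.819576, PV = 5.737031
  t = 5.0000: CF_t = 7.000000, DF = 0.779806, PV = 5.458640
  t = 6.0000: CF_t = 7.000000, DF = 0.741965, PV = 5.193758
  t = 7.0000: CF_t = 7.000000, DF = 0.705961, PV = 4.941730
  t = 8.0000: CF_t = 7.000000, DF = 0.671705, PV = 4.701932
  t = 9.0000: CF_t = 7.000000, DF = 0.639110, PV = 4.473769
  t = 10.0000: CF_t = 107.000000, DF = 0.608097, PV = 65.066376
Price P = sum_t PV_t = 114.600309
Macaulay numerator sum_t t * PV_t:
  t * PV_t at t = 1.0000: 6.660324
  t * PV_t at t = 2.0000: 12.674260
  t * PV_t at t = 3.0000: 18.088858
  t * PV_t at t = 4.0000: 22.948123
  t * PV_t at t = 5.0000: 27.293200
  t * PV_t at t = 6.0000: 31.162550
  t * PV_t at t = 7.0000: 34.592111
  t * PV_t at t = 8.0000: 37.615453
  t * PV_t at t = 9.0000: 40.263925
  t * PV_t at t = 10.0000: 650.663758
Macaulay duration D = (sum_t t * PV_t) / P = 881.962562 / 114.600309 = 7.695988


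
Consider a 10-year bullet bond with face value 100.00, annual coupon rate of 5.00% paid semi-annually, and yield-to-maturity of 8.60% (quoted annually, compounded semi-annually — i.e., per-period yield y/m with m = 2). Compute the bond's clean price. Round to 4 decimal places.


Answer: Price = 76.1746

Derivation:
Coupon per period c = face * coupon_rate / m = 2.500000
Periods per year m = 2; per-period yield y/m = 0.043000
Number of cashflows N = 20
Cashflows (t years, CF_t, discount factor 1/(1+y/m)^(m*t), PV):
  t = 0.5000: CF_t = 2.500000, DF = 0.958773, PV = 2.396932
  t = 1.0000: CF_t = 2.500000, DF = 0.919245, PV = 2.298113
  t = 1.5000: CF_t = 2.500000, DF = 0.881347, PV = 2.203368
  t = 2.0000: CF_t = 2.500000, DF = 0.845012, PV = 2.112529
  t = 2.5000: CF_t = 2.500000, DF = 0.810174, PV = 2.025436
  t = 3.0000: CF_t = 2.500000, DF = 0.776773, PV = 1.941933
  t = 3.5000: CF_t = 2.500000, DF = 0.744749, PV = 1.861872
  t = 4.0000: CF_t = 2.500000, DF = 0.714045, PV = 1.785112
  t = 4.5000: CF_t = 2.500000, DF = 0.684607, PV = 1.711517
  t = 5.0000: CF_t = 2.500000, DF = 0.656382, PV = 1.640956
  t = 5.5000: CF_t = 2.500000, DF = 0.629322, PV = 1.573304
  t = 6.0000: CF_t = 2.500000, DF = 0.603376, PV = 1.508441
  t = 6.5000: CF_t = 2.500000, DF = 0.578501, PV = 1.446252
  t = 7.0000: CF_t = 2.500000, DF = 0.554651, PV = 1.386627
  t = 7.5000: CF_t = 2.500000, DF = 0.531784, PV = 1.329460
  t = 8.0000: CF_t = 2.500000, DF = 0.509860, PV = 1.274650
  t = 8.5000: CF_t = 2.500000, DF = 0.488840, PV = 1.222100
  t = 9.0000: CF_t = 2.500000, DF = 0.468687, PV = 1.171716
  t = 9.5000: CF_t = 2.500000, DF = 0.449364, PV = 1.123410
  t = 10.0000: CF_t = 102.500000, DF = 0.430838, PV = 44.160878
Price P = sum_t PV_t = 76.174607


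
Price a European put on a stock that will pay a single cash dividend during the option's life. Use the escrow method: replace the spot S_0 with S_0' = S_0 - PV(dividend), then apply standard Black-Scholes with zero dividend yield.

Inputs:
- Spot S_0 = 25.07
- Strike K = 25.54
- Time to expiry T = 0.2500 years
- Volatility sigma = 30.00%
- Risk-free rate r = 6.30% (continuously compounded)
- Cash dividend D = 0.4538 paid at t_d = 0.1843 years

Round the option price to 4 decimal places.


Answer: Price = 1.7616

Derivation:
PV(D) = D * exp(-r * t_d) = 0.4538 * 0.98845625 = 0.44856144
S_0' = S_0 - PV(D) = 25.0700 - 0.44856144 = 24.62143856
d1 = (ln(S_0'/K) + (r + sigma^2/2)*T) / (sigma*sqrt(T)) = -0.06418867
d2 = d1 - sigma*sqrt(T) = -0.21418867
exp(-rT) = 0.98437338
N(-d1) = 0.52559000; N(-d2) = 0.58480004
P = K * exp(-rT) * N(-d2) - S_0' * N(-d1) = 25.5400 * 0.98437338 * 0.58480004 - 24.62143856 * 0.52559000 = 1.7616


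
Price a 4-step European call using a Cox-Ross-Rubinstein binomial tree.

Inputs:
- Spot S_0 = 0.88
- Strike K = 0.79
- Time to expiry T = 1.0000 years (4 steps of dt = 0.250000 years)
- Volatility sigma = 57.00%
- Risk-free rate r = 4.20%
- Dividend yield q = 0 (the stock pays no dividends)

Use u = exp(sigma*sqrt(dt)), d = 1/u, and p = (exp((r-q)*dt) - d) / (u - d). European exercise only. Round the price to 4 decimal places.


Answer: Price = V(0,0) = 0.2526

Derivation:
dt = T/N = 0.250000
u = exp(sigma*sqrt(dt)) = 1.329762; d = 1/u = 0.752014
p = (exp((r-q)*dt) - d) / (u - d) = 0.447498
Discount per step: exp(-r*dt) = 0.989555
Stock lattice S(k, i) with i counting down-moves:
  k=0: S(0,0) = 0.8800
  k=1: S(1,0) = 1.1702; S(1,1) = 0.6618
  k=2: S(2,0) = 1.5561; S(2,1) = 0.8800; S(2,2) = 0.4977
  k=3: S(3,0) = 2.0692; S(3,1) = 1.1702; S(3,2) = 0.6618; S(3,3) = 0.3742
  k=4: S(4,0) = 2.7516; S(4,1) = 1.5561; S(4,2) = 0.8800; S(4,3) = 0.4977; S(4,4) = 0.2814
Terminal payoffs V(N, i) = max(S_T - K, 0):
  V(4,0) = 1.961556; V(4,1) = 0.766075; V(4,2) = 0.090000; V(4,3) = 0.000000; V(4,4) = 0.000000
Backward induction: V(k, i) = exp(-r*dt) * [p * V(k+1, i) + (1-p) * V(k+1, i+1)].
  V(3,0) = exp(-r*dt) * [p*1.961556 + (1-p)*0.766075] = 1.287461
  V(3,1) = exp(-r*dt) * [p*0.766075 + (1-p)*0.090000] = 0.388442
  V(3,2) = exp(-r*dt) * [p*0.090000 + (1-p)*0.000000] = 0.039854
  V(3,3) = exp(-r*dt) * [p*0.000000 + (1-p)*0.000000] = 0.000000
  V(2,0) = exp(-r*dt) * [p*1.287461 + (1-p)*0.388442] = 0.782492
  V(2,1) = exp(-r*dt) * [p*0.388442 + (1-p)*0.039854] = 0.193801
  V(2,2) = exp(-r*dt) * [p*0.039854 + (1-p)*0.000000] = 0.017648
  V(1,0) = exp(-r*dt) * [p*0.782492 + (1-p)*0.193801] = 0.452463
  V(1,1) = exp(-r*dt) * [p*0.193801 + (1-p)*0.017648] = 0.095469
  V(0,0) = exp(-r*dt) * [p*0.452463 + (1-p)*0.095469] = 0.252557


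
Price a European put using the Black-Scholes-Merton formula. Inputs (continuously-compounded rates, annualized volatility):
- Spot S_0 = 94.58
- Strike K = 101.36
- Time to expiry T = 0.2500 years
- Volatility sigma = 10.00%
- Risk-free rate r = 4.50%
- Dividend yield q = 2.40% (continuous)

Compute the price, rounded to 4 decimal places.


Answer: Price = 6.4425

Derivation:
d1 = (ln(S/K) + (r - q + 0.5*sigma^2) * T) / (sigma * sqrt(T)) = -1.25464998
d2 = d1 - sigma * sqrt(T) = -1.30464998
exp(-rT) = 0.98881304; exp(-qT) = 0.99401796
P = K * exp(-rT) * N(-d2) - S_0 * exp(-qT) * N(-d1)
N(-d1) = 0.89519707; N(-d2) = 0.90399397
P = 101.3600 * 0.98881304 * 0.90399397 - 94.5800 * 0.99401796 * 0.89519707 = 6.4425


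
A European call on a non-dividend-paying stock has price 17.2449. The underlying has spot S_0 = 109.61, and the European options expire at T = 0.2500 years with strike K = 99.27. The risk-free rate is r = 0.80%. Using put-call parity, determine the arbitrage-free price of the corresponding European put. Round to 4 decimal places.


Answer: Put price = 6.7066

Derivation:
Put-call parity: C - P = S_0 * exp(-qT) - K * exp(-rT).
S_0 * exp(-qT) = 109.6100 * 1.00000000 = 109.61000000
K * exp(-rT) = 99.2700 * 0.99800200 = 99.07165841
P = C - S*exp(-qT) + K*exp(-rT)
P = 17.2449 - 109.61000000 + 99.07165841 = 6.7066


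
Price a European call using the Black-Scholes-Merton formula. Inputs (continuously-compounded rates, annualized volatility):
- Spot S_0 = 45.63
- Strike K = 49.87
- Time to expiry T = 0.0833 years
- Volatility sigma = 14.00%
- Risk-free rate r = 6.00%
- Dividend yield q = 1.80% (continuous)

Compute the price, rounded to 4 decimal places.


d1 = (ln(S/K) + (r - q + 0.5*sigma^2) * T) / (sigma * sqrt(T)) = -2.09222329
d2 = d1 - sigma * sqrt(T) = -2.13262972
exp(-rT) = 0.99501447; exp(-qT) = 0.99850172
C = S_0 * exp(-qT) * N(d1) - K * exp(-rT) * N(d2)
N(d1) = 0.01820927; N(d2) = 0.01647756
C = 45.6300 * 0.99850172 * 0.01820927 - 49.8700 * 0.99501447 * 0.01647756 = 0.0120

Answer: Price = 0.0120


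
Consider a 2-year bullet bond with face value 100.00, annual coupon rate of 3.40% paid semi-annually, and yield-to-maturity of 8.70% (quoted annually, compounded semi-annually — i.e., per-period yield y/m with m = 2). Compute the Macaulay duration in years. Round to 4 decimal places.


Answer: Macaulay duration = 1.9475 years

Derivation:
Coupon per period c = face * coupon_rate / m = 1.700000
Periods per year m = 2; per-period yield y/m = 0.043500
Number of cashflows N = 4
Cashflows (t years, CF_t, discount factor 1/(1+y/m)^(m*t), PV):
  t = 0.5000: CF_t = 1.700000, DF = 0.958313, PV = 1.629133
  t = 1.0000: CF_t = 1.700000, DF = 0.918365, PV = 1.561220
  t = 1.5000: CF_t = 1.700000, DF = 0.880081, PV = 1.496138
  t = 2.0000: CF_t = 101.700000, DF = 0.843393, PV = 85.773106
Price P = sum_t PV_t = 90.459597
Macaulay numerator sum_t t * PV_t:
  t * PV_t at t = 0.5000: 0.814566
  t * PV_t at t = 1.0000: 1.561220
  t * PV_t at t = 1.5000: 2.244207
  t * PV_t at t = 2.0000: 171.546213
Macaulay duration D = (sum_t t * PV_t) / P = 176.166205 / 90.459597 = 1.947457


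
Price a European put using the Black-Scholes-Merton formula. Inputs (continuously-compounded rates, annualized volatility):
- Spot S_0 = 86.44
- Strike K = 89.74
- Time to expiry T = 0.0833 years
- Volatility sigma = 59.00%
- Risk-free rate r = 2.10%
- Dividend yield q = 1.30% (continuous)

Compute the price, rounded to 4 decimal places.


Answer: Price = 7.7254

Derivation:
d1 = (ln(S/K) + (r - q + 0.5*sigma^2) * T) / (sigma * sqrt(T)) = -0.13096515
d2 = d1 - sigma * sqrt(T) = -0.30124941
exp(-rT) = 0.99825223; exp(-qT) = 0.99891769
P = K * exp(-rT) * N(-d2) - S_0 * exp(-qT) * N(-d1)
N(-d1) = 0.55209856; N(-d2) = 0.61838784
P = 89.7400 * 0.99825223 * 0.61838784 - 86.4400 * 0.99891769 * 0.55209856 = 7.7254


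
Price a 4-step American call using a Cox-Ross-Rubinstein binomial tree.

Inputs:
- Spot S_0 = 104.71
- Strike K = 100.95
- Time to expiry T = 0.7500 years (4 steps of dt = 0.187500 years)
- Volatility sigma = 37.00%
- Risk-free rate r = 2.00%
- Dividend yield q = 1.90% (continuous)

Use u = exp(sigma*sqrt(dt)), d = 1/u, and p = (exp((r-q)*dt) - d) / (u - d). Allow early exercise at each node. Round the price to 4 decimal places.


Answer: Price = V(0,0) = 14.7751

Derivation:
dt = T/N = 0.187500
u = exp(sigma*sqrt(dt)) = 1.173763; d = 1/u = 0.851961
p = (exp((r-q)*dt) - d) / (u - d) = 0.460614
Discount per step: exp(-r*dt) = 0.996257
Stock lattice S(k, i) with i counting down-moves:
  k=0: S(0,0) = 104.7100
  k=1: S(1,0) = 122.9047; S(1,1) = 89.2088
  k=2: S(2,0) = 144.2610; S(2,1) = 104.7100; S(2,2) = 76.0024
  k=3: S(3,0) = 169.3282; S(3,1) = 122.9047; S(3,2) = 89.2088; S(3,3) = 64.7511
  k=4: S(4,0) = 198.7511; S(4,1) = 144.2610; S(4,2) = 104.7100; S(4,3) = 76.0024; S(4,4) = 55.1654
Terminal payoffs V(N, i) = max(S_T - K, 0):
  V(4,0) = 97.801127; V(4,1) = 43.310980; V(4,2) = 3.760000; V(4,3) = 0.000000; V(4,4) = 0.000000
Backward induction: V(k, i) = exp(-r*dt) * [p * V(k+1, i) + (1-p) * V(k+1, i+1)]; then take max(V_cont, immediate exercise) for American.
  V(3,0) = exp(-r*dt) * [p*97.801127 + (1-p)*43.310980] = 68.153875; exercise = 68.378180; V(3,0) = max -> 68.378180
  V(3,1) = exp(-r*dt) * [p*43.310980 + (1-p)*3.760000] = 21.895493; exercise = 21.954708; V(3,1) = max -> 21.954708
  V(3,2) = exp(-r*dt) * [p*3.760000 + (1-p)*0.000000] = 1.725428; exercise = 0.000000; V(3,2) = max -> 1.725428
  V(3,3) = exp(-r*dt) * [p*0.000000 + (1-p)*0.000000] = 0.000000; exercise = 0.000000; V(3,3) = max -> 0.000000
  V(2,0) = exp(-r*dt) * [p*68.378180 + (1-p)*21.954708] = 43.175819; exercise = 43.310980; V(2,0) = max -> 43.310980
  V(2,1) = exp(-r*dt) * [p*21.954708 + (1-p)*1.725428] = 11.001993; exercise = 3.760000; V(2,1) = max -> 11.001993
  V(2,2) = exp(-r*dt) * [p*1.725428 + (1-p)*0.000000] = 0.791782; exercise = 0.000000; V(2,2) = max -> 0.791782
  V(1,0) = exp(-r*dt) * [p*43.310980 + (1-p)*11.001993] = 25.787098; exercise = 21.954708; V(1,0) = max -> 25.787098
  V(1,1) = exp(-r*dt) * [p*11.001993 + (1-p)*0.791782] = 5.474186; exercise = 0.000000; V(1,1) = max -> 5.474186
  V(0,0) = exp(-r*dt) * [p*25.787098 + (1-p)*5.474186] = 14.775097; exercise = 3.760000; V(0,0) = max -> 14.775097


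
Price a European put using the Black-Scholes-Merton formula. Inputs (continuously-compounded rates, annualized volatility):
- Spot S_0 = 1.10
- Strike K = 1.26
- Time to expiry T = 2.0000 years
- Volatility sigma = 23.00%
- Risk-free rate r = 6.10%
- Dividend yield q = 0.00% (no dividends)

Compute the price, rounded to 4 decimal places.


d1 = (ln(S/K) + (r - q + 0.5*sigma^2) * T) / (sigma * sqrt(T)) = 0.12020341
d2 = d1 - sigma * sqrt(T) = -0.20506570
exp(-rT) = 0.88514837; exp(-qT) = 1.00000000
P = K * exp(-rT) * N(-d2) - S_0 * exp(-qT) * N(-d1)
N(-d1) = 0.45216101; N(-d2) = 0.58123960
P = 1.2600 * 0.88514837 * 0.58123960 - 1.1000 * 1.00000000 * 0.45216101 = 0.1509

Answer: Price = 0.1509


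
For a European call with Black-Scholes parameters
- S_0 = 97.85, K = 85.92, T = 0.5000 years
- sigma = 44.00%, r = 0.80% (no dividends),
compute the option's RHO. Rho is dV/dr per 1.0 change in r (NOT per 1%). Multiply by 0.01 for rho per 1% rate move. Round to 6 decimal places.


Answer: Rho = 26.033163

Derivation:
d1 = 0.5863170751; d2 = 0.2751900914
phi(d1) = 0.3359401065; exp(-qT) = 1.0000000000; exp(-rT) = 0.9960079893
N(d2) = 0.6084149004
Rho = K*T*exp(-rT)*N(d2) = 85.9200 * 0.5000 * 0.9960079893 * 0.6084149004 = 26.033163


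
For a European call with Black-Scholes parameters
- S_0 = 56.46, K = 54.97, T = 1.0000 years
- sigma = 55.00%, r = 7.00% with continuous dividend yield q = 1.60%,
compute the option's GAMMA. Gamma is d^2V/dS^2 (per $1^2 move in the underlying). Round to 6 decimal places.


d1 = 0.4218088017; d2 = -0.1281911983
phi(d1) = 0.3649846921; exp(-qT) = 0.9841273201; exp(-rT) = 0.9323938199
Gamma = exp(-qT) * phi(d1) / (S * sigma * sqrt(T)) = 0.9841273201 * 0.3649846921 / (56.4600 * 0.5500 * 1.0000000000) = 0.011567

Answer: Gamma = 0.011567


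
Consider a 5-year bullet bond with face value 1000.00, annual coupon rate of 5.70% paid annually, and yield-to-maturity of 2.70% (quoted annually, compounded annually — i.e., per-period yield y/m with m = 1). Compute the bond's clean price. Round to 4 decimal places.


Answer: Price = 1138.5760

Derivation:
Coupon per period c = face * coupon_rate / m = 57.000000
Periods per year m = 1; per-period yield y/m = 0.027000
Number of cashflows N = 5
Cashflows (t years, CF_t, discount factor 1/(1+y/m)^(m*t), PV):
  t = 1.0000: CF_t = 57.000000, DF = 0.973710, PV = 55.501461
  t = 2.0000: CF_t = 57.000000, DF = 0.948111, PV = 54.042318
  t = 3.0000: CF_t = 57.000000, DF = 0.923185, PV = 52.621536
  t = 4.0000: CF_t = 57.000000, DF = 0.898914, PV = 51.238108
  t = 5.0000: CF_t = 1057.000000, DF = 0.875282, PV = 925.172615
Price P = sum_t PV_t = 1138.576038


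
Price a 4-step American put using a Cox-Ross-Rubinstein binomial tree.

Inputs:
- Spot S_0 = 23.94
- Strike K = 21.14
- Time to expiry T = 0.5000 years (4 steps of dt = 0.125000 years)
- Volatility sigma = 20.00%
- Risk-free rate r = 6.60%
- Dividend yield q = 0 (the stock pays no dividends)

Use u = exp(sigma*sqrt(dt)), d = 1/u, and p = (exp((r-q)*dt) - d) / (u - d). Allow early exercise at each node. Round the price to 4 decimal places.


dt = T/N = 0.125000
u = exp(sigma*sqrt(dt)) = 1.073271; d = 1/u = 0.931731
p = (exp((r-q)*dt) - d) / (u - d) = 0.540859
Discount per step: exp(-r*dt) = 0.991784
Stock lattice S(k, i) with i counting down-moves:
  k=0: S(0,0) = 23.9400
  k=1: S(1,0) = 25.6941; S(1,1) = 22.3057
  k=2: S(2,0) = 27.5767; S(2,1) = 23.9400; S(2,2) = 20.7829
  k=3: S(3,0) = 29.5973; S(3,1) = 25.6941; S(3,2) = 22.3057; S(3,3) = 19.3641
  k=4: S(4,0) = 31.7659; S(4,1) = 27.5767; S(4,2) = 23.9400; S(4,3) = 20.7829; S(4,4) = 18.0421
Terminal payoffs V(N, i) = max(K - S_T, 0):
  V(4,0) = 0.000000; V(4,1) = 0.000000; V(4,2) = 0.000000; V(4,3) = 0.357125; V(4,4) = 3.097899
Backward induction: V(k, i) = exp(-r*dt) * [p * V(k+1, i) + (1-p) * V(k+1, i+1)]; then take max(V_cont, immediate exercise) for American.
  V(3,0) = exp(-r*dt) * [p*0.000000 + (1-p)*0.000000] = 0.000000; exercise = 0.000000; V(3,0) = max -> 0.000000
  V(3,1) = exp(-r*dt) * [p*0.000000 + (1-p)*0.000000] = 0.000000; exercise = 0.000000; V(3,1) = max -> 0.000000
  V(3,2) = exp(-r*dt) * [p*0.000000 + (1-p)*0.357125] = 0.162624; exercise = 0.000000; V(3,2) = max -> 0.162624
  V(3,3) = exp(-r*dt) * [p*0.357125 + (1-p)*3.097899] = 1.602254; exercise = 1.775942; V(3,3) = max -> 1.775942
  V(2,0) = exp(-r*dt) * [p*0.000000 + (1-p)*0.000000] = 0.000000; exercise = 0.000000; V(2,0) = max -> 0.000000
  V(2,1) = exp(-r*dt) * [p*0.000000 + (1-p)*0.162624] = 0.074054; exercise = 0.000000; V(2,1) = max -> 0.074054
  V(2,2) = exp(-r*dt) * [p*0.162624 + (1-p)*1.775942] = 0.895943; exercise = 0.357125; V(2,2) = max -> 0.895943
  V(1,0) = exp(-r*dt) * [p*0.000000 + (1-p)*0.074054] = 0.033722; exercise = 0.000000; V(1,0) = max -> 0.033722
  V(1,1) = exp(-r*dt) * [p*0.074054 + (1-p)*0.895943] = 0.447708; exercise = 0.000000; V(1,1) = max -> 0.447708
  V(0,0) = exp(-r*dt) * [p*0.033722 + (1-p)*0.447708] = 0.221961; exercise = 0.000000; V(0,0) = max -> 0.221961

Answer: Price = V(0,0) = 0.2220


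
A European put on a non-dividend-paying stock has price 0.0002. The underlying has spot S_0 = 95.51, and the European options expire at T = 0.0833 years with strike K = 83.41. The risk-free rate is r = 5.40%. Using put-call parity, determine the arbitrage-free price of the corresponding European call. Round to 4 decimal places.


Put-call parity: C - P = S_0 * exp(-qT) - K * exp(-rT).
S_0 * exp(-qT) = 95.5100 * 1.00000000 = 95.51000000
K * exp(-rT) = 83.4100 * 0.99551190 = 83.03564772
C = P + S*exp(-qT) - K*exp(-rT)
C = 0.0002 + 95.51000000 - 83.03564772 = 12.4746

Answer: Call price = 12.4746


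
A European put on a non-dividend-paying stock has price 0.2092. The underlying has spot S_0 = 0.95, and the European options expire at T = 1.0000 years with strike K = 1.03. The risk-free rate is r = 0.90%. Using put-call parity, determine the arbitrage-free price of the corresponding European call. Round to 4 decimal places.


Answer: Call price = 0.1384

Derivation:
Put-call parity: C - P = S_0 * exp(-qT) - K * exp(-rT).
S_0 * exp(-qT) = 0.9500 * 1.00000000 = 0.95000000
K * exp(-rT) = 1.0300 * 0.99104038 = 1.02077159
C = P + S*exp(-qT) - K*exp(-rT)
C = 0.2092 + 0.95000000 - 1.02077159 = 0.1384


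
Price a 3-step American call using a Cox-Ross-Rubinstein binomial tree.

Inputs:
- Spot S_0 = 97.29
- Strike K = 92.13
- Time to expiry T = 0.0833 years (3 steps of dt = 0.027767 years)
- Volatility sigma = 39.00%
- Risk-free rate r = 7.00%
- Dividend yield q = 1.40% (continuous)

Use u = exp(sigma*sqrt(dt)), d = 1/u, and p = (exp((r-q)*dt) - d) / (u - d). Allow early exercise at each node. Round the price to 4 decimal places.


dt = T/N = 0.027767
u = exp(sigma*sqrt(dt)) = 1.067145; d = 1/u = 0.937080
p = (exp((r-q)*dt) - d) / (u - d) = 0.495723
Discount per step: exp(-r*dt) = 0.998058
Stock lattice S(k, i) with i counting down-moves:
  k=0: S(0,0) = 97.2900
  k=1: S(1,0) = 103.8226; S(1,1) = 91.1685
  k=2: S(2,0) = 110.7937; S(2,1) = 97.2900; S(2,2) = 85.4321
  k=3: S(3,0) = 118.2330; S(3,1) = 103.8226; S(3,2) = 91.1685; S(3,3) = 80.0567
Terminal payoffs V(N, i) = max(S_T - K, 0):
  V(3,0) = 26.102994; V(3,1) = 11.692552; V(3,2) = 0.000000; V(3,3) = 0.000000
Backward induction: V(k, i) = exp(-r*dt) * [p * V(k+1, i) + (1-p) * V(k+1, i+1)]; then take max(V_cont, immediate exercise) for American.
  V(2,0) = exp(-r*dt) * [p*26.102994 + (1-p)*11.692552] = 18.799568; exercise = 18.663732; V(2,0) = max -> 18.799568
  V(2,1) = exp(-r*dt) * [p*11.692552 + (1-p)*0.000000] = 5.785015; exercise = 5.160000; V(2,1) = max -> 5.785015
  V(2,2) = exp(-r*dt) * [p*0.000000 + (1-p)*0.000000] = 0.000000; exercise = 0.000000; V(2,2) = max -> 0.000000
  V(1,0) = exp(-r*dt) * [p*18.799568 + (1-p)*5.785015] = 12.212871; exercise = 11.692552; V(1,0) = max -> 12.212871
  V(1,1) = exp(-r*dt) * [p*5.785015 + (1-p)*0.000000] = 2.862198; exercise = 0.000000; V(1,1) = max -> 2.862198
  V(0,0) = exp(-r*dt) * [p*12.212871 + (1-p)*2.862198] = 7.482985; exercise = 5.160000; V(0,0) = max -> 7.482985

Answer: Price = V(0,0) = 7.4830


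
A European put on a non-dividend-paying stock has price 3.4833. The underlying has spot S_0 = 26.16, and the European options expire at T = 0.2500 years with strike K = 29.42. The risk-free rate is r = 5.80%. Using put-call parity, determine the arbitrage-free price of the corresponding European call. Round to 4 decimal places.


Put-call parity: C - P = S_0 * exp(-qT) - K * exp(-rT).
S_0 * exp(-qT) = 26.1600 * 1.00000000 = 26.16000000
K * exp(-rT) = 29.4200 * 0.98560462 = 28.99648788
C = P + S*exp(-qT) - K*exp(-rT)
C = 3.4833 + 26.16000000 - 28.99648788 = 0.6468

Answer: Call price = 0.6468


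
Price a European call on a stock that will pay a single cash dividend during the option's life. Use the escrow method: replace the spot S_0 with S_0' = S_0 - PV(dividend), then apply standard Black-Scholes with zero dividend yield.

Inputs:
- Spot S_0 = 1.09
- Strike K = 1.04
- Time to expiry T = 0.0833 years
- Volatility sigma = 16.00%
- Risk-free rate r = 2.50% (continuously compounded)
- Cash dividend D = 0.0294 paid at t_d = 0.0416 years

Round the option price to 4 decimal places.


Answer: Price = 0.0328

Derivation:
PV(D) = D * exp(-r * t_d) = 0.0294 * 0.99896054 = 0.02936944
S_0' = S_0 - PV(D) = 1.0900 - 0.02936944 = 1.06063056
d1 = (ln(S_0'/K) + (r + sigma^2/2)*T) / (sigma*sqrt(T)) = 0.49355190
d2 = d1 - sigma*sqrt(T) = 0.44737312
exp(-rT) = 0.99791967
N(d1) = 0.68918866; N(d2) = 0.67269716
C = S_0' * N(d1) - K * exp(-rT) * N(d2) = 1.06063056 * 0.68918866 - 1.0400 * 0.99791967 * 0.67269716 = 0.0328


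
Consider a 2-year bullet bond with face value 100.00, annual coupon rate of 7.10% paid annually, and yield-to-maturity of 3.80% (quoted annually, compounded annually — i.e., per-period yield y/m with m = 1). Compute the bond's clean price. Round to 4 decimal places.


Coupon per period c = face * coupon_rate / m = 7.100000
Periods per year m = 1; per-period yield y/m = 0.038000
Number of cashflows N = 2
Cashflows (t years, CF_t, discount factor 1/(1+y/m)^(m*t), PV):
  t = 1.0000: CF_t = 7.100000, DF = 0.963391, PV = 6.840077
  t = 2.0000: CF_t = 107.100000, DF = 0.928122, PV = 99.401918
Price P = sum_t PV_t = 106.241995

Answer: Price = 106.2420


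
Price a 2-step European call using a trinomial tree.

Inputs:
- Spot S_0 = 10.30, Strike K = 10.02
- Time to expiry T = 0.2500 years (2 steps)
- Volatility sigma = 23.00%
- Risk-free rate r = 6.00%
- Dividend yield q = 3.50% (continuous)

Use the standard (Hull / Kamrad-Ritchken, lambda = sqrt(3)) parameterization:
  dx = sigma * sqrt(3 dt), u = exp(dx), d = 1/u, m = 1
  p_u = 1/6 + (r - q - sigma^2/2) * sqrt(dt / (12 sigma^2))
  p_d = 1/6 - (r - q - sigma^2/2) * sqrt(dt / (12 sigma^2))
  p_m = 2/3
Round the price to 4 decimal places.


dt = T/N = 0.125000; dx = sigma*sqrt(3*dt) = 0.140846
u = exp(dx) = 1.151247; d = 1/u = 0.868623
p_u = 0.166023, p_m = 0.666667, p_d = 0.167310
Discount per step: exp(-r*dt) = 0.992528
Stock lattice S(k, j) with j the centered position index:
  k=0: S(0,+0) = 10.3000
  k=1: S(1,-1) = 8.9468; S(1,+0) = 10.3000; S(1,+1) = 11.8578
  k=2: S(2,-2) = 7.7714; S(2,-1) = 8.9468; S(2,+0) = 10.3000; S(2,+1) = 11.8578; S(2,+2) = 13.6513
Terminal payoffs V(N, j) = max(S_T - K, 0):
  V(2,-2) = 0.000000; V(2,-1) = 0.000000; V(2,+0) = 0.280000; V(2,+1) = 1.837844; V(2,+2) = 3.631306
Backward induction: V(k, j) = exp(-r*dt) * [p_u * V(k+1, j+1) + p_m * V(k+1, j) + p_d * V(k+1, j-1)]
  V(1,-1) = exp(-r*dt) * [p_u*0.280000 + p_m*0.000000 + p_d*0.000000] = 0.046139
  V(1,+0) = exp(-r*dt) * [p_u*1.837844 + p_m*0.280000 + p_d*0.000000] = 0.488117
  V(1,+1) = exp(-r*dt) * [p_u*3.631306 + p_m*1.837844 + p_d*0.280000] = 1.860948
  V(0,+0) = exp(-r*dt) * [p_u*1.860948 + p_m*0.488117 + p_d*0.046139] = 0.637294

Answer: Price = V(0,0) = 0.6373
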